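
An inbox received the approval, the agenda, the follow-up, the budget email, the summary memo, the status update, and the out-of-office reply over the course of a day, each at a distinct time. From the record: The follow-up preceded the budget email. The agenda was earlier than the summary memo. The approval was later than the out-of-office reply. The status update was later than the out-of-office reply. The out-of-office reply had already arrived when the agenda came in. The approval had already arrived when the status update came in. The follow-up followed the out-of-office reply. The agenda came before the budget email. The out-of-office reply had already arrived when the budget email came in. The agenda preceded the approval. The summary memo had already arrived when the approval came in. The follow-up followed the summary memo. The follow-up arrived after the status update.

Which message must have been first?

the out-of-office reply

The out-of-office reply has a chain of constraints placing it before every other message, so the out-of-office reply must be first.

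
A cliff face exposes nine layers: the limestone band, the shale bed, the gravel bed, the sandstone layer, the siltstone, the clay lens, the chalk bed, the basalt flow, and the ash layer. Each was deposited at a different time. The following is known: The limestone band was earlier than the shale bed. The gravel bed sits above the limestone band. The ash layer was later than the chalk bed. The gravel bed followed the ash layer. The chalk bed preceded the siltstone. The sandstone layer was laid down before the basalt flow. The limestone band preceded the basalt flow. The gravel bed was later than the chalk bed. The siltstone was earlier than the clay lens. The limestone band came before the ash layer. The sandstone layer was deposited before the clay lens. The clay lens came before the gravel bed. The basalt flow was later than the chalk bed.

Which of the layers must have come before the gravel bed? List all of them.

the ash layer, the chalk bed, the clay lens, the limestone band, the sandstone layer, the siltstone

Directly stated before the gravel bed: the ash layer, the chalk bed, the clay lens, and the limestone band.
The sandstone layer reaches the gravel bed via the sandstone layer → the clay lens → the gravel bed.
The siltstone reaches the gravel bed via the siltstone → the clay lens → the gravel bed.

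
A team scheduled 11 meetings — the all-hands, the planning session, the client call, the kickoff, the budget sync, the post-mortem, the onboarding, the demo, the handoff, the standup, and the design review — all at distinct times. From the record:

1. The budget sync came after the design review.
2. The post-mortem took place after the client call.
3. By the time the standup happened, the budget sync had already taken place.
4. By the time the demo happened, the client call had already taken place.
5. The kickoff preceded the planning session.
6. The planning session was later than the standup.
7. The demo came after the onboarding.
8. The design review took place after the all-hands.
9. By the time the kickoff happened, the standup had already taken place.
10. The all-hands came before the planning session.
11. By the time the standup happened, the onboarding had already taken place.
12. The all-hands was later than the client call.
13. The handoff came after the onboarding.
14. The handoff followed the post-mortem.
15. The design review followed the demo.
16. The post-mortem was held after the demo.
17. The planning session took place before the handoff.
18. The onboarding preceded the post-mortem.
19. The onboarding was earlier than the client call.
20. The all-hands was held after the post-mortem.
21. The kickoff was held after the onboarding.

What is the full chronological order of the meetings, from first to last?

the onboarding, the client call, the demo, the post-mortem, the all-hands, the design review, the budget sync, the standup, the kickoff, the planning session, the handoff

The constraints fix every adjacent pair, so only one ordering works:
the onboarding → the client call → the demo → the post-mortem → the all-hands → the design review → the budget sync → the standup → the kickoff → the planning session → the handoff.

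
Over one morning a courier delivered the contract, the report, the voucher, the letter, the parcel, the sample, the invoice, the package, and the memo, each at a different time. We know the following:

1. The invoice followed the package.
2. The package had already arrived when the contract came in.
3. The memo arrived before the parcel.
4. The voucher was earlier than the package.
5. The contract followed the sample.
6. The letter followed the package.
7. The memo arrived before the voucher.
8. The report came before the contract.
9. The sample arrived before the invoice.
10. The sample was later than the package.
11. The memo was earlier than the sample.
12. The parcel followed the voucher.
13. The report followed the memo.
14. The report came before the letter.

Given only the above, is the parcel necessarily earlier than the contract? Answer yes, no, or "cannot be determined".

cannot be determined

No chain of stated constraints runs from the parcel to the contract, and none runs from the contract to the parcel either.
So the relative order of the parcel and the contract is not fixed by the given facts.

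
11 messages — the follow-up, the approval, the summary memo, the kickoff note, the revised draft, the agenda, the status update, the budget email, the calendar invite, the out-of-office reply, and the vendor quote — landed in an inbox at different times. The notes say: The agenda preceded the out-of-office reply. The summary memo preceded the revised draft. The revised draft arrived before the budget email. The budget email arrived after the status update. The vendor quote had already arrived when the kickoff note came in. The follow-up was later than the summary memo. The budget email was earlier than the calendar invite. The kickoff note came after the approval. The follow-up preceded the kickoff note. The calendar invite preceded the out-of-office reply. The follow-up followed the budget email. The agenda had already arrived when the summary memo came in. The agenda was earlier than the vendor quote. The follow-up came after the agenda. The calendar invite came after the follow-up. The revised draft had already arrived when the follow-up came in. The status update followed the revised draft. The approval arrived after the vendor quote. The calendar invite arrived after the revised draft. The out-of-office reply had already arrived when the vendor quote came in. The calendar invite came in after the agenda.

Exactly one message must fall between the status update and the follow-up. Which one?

Tracing the constraints gives the status update → the budget email → the follow-up, so the budget email sits after the status update and before the follow-up.
No other message is forced both after the status update and before the follow-up.

the budget email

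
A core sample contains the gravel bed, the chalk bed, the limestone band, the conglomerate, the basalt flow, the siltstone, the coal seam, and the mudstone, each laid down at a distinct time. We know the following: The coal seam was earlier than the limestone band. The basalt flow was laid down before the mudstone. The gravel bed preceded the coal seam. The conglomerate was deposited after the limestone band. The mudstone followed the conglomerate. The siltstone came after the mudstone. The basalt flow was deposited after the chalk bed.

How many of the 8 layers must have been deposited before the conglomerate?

Directly stated before the conglomerate: the limestone band.
The coal seam reaches the conglomerate via the coal seam → the limestone band → the conglomerate.
The gravel bed reaches the conglomerate via the gravel bed → the coal seam → the limestone band → the conglomerate.
That's the coal seam, the gravel bed, and the limestone band — 3 in all.

3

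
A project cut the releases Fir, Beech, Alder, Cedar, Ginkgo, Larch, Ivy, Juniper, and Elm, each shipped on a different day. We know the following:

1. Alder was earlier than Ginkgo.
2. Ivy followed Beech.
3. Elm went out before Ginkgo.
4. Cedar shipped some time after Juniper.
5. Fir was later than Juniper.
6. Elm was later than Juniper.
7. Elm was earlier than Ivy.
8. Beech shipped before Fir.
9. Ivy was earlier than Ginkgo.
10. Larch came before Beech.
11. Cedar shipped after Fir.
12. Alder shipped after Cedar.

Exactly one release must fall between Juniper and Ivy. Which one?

Tracing the constraints gives Juniper → Elm → Ivy, so Elm sits after Juniper and before Ivy.
No other release is forced both after Juniper and before Ivy.

Elm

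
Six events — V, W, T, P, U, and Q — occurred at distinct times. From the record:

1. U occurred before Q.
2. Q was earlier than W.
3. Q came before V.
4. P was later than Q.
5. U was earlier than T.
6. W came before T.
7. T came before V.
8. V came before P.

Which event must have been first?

U has a chain of constraints placing it before every other event, so U must be first.

U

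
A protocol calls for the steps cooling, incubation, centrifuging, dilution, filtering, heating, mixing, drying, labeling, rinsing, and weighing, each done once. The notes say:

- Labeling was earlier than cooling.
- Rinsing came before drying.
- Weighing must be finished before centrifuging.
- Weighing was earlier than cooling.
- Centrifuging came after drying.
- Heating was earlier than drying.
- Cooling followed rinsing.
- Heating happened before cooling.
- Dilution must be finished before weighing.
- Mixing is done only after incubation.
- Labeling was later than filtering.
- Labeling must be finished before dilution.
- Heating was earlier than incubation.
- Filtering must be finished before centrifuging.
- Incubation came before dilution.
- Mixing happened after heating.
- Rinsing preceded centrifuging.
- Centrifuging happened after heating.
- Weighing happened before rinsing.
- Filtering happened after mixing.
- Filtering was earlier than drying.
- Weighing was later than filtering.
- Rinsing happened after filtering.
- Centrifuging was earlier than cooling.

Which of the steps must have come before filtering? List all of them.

Directly stated before filtering: mixing.
Heating reaches filtering via heating → mixing → filtering.
Incubation reaches filtering via incubation → mixing → filtering.
No chain forces labeling (or any of the others) ahead of filtering.

heating, incubation, mixing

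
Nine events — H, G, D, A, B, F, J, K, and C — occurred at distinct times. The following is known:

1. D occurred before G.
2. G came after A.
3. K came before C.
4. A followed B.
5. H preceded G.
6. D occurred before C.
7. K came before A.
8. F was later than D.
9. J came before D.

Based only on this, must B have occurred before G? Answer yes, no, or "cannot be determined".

yes

Chain the constraints: B → A → G. Each link is directly stated, so B comes before G.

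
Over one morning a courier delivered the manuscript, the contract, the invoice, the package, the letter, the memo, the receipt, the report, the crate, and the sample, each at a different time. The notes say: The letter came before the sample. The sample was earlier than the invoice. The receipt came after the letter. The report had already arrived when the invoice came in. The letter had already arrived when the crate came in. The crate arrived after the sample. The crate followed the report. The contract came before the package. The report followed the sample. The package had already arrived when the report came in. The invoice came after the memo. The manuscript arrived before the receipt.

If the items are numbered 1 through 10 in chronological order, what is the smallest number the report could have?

5

The contract, the letter, the package, and the sample must all come before the report — 4 forced predecessors.
Nothing else is forced ahead of the report, so its earliest slot is position 4 + 1 = 5.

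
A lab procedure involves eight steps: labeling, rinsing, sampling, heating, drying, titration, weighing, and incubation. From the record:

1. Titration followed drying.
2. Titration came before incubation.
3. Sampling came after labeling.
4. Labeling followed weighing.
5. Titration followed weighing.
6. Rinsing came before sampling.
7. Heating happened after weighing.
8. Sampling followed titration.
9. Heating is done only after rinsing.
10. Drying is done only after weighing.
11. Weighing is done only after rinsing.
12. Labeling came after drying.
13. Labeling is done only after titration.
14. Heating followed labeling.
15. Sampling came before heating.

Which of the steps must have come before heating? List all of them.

drying, labeling, rinsing, sampling, titration, weighing

Directly stated before heating: labeling, rinsing, sampling, and weighing.
Drying reaches heating via drying → labeling → heating.
Titration reaches heating via titration → labeling → heating.
No chain forces incubation ahead of heating.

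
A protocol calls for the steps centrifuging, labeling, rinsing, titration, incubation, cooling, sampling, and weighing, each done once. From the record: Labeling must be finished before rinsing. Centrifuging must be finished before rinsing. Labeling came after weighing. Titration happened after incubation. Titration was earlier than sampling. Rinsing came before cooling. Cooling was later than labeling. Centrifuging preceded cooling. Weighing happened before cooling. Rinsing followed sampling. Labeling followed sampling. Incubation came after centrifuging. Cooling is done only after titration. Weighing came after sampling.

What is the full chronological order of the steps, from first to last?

centrifuging, incubation, titration, sampling, weighing, labeling, rinsing, cooling

The constraints fix every adjacent pair, so only one ordering works:
centrifuging → incubation → titration → sampling → weighing → labeling → rinsing → cooling.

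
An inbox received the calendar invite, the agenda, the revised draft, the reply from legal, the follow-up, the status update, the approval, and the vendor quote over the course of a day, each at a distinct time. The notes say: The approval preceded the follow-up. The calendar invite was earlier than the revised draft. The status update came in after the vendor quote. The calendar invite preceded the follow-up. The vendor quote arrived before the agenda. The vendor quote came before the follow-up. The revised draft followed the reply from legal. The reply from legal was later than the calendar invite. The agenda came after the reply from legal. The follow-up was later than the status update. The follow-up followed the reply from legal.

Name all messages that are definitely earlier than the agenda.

the calendar invite, the reply from legal, the vendor quote

Directly stated before the agenda: the reply from legal and the vendor quote.
The calendar invite reaches the agenda via the calendar invite → the reply from legal → the agenda.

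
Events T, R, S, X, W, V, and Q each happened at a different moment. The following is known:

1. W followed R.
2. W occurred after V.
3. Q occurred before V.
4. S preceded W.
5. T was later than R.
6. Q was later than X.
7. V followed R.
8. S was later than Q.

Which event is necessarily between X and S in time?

Q

Tracing the constraints gives X → Q → S, so Q sits after X and before S.
No other event is forced both after X and before S.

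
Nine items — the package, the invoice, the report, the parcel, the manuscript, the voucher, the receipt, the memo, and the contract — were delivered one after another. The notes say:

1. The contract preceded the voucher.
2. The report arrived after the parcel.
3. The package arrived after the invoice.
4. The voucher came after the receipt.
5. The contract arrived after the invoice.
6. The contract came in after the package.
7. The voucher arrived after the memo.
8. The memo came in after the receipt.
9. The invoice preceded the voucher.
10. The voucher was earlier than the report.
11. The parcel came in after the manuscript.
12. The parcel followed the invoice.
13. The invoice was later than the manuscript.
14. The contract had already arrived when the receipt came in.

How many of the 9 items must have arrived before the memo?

Directly stated before the memo: the receipt.
The contract reaches the memo via the contract → the receipt → the memo.
The invoice reaches the memo via the invoice → the contract → the receipt → the memo.
The manuscript reaches the memo via the manuscript → the invoice → the contract → the receipt → the memo.
Likewise the package reaches the memo by chaining the stated constraints.
That's the contract, the invoice, the manuscript, the package, and the receipt — 5 in all.

5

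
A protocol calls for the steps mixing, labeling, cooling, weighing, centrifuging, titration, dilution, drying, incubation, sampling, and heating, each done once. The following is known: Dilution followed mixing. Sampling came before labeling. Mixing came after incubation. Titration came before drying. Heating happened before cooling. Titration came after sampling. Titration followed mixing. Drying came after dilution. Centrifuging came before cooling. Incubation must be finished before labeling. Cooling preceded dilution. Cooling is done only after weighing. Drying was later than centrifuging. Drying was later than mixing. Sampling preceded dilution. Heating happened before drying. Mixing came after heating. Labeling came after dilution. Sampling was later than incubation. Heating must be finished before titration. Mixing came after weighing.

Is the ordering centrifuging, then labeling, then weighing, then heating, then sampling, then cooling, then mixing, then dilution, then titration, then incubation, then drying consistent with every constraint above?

no

The constraints require dilution before labeling, but in the proposed sequence labeling appears ahead of dilution. That one violation is enough.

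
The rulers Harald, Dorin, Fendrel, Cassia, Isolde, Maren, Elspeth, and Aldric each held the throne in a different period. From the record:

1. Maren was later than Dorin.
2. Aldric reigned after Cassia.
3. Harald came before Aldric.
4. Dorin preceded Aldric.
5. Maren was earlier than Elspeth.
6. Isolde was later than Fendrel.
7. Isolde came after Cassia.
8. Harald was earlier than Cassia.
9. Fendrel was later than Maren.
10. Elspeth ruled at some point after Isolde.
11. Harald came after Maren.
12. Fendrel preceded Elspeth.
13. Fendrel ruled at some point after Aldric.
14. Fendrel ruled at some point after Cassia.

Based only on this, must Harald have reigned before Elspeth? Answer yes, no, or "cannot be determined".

yes

Chain the constraints: Harald → Aldric → Fendrel → Elspeth. Each link is directly stated, so Harald comes before Elspeth.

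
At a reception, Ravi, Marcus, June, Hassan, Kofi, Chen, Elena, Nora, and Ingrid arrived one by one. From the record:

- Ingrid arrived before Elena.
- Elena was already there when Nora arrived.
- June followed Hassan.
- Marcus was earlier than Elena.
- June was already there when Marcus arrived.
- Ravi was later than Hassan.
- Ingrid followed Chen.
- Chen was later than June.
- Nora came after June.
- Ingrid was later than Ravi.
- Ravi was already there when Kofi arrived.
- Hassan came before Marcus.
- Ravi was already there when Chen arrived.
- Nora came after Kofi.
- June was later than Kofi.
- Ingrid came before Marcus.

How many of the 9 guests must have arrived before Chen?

Directly stated before Chen: June and Ravi.
Hassan reaches Chen via Hassan → Ravi → Chen.
Kofi reaches Chen via Kofi → June → Chen.
No chain forces Nora (or any of the others) ahead of Chen.
That's Hassan, June, Kofi, and Ravi — 4 in all.

4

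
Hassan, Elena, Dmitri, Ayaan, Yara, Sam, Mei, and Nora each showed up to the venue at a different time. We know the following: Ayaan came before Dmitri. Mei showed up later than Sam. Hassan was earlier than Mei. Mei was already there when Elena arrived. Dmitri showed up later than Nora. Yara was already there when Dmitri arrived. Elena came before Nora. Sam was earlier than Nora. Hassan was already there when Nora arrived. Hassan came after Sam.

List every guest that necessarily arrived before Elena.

Hassan, Mei, Sam

Directly stated before Elena: Mei.
Hassan reaches Elena via Hassan → Mei → Elena.
Sam reaches Elena via Sam → Mei → Elena.
No chain forces Yara (or any of the others) ahead of Elena.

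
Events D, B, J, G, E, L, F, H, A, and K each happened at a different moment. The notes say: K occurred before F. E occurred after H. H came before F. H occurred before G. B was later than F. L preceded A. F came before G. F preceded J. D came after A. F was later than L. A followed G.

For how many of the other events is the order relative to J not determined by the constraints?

Forced before J: F, H, K, and L.
That leaves A, B, D, E, and G with no forced order relative to J — 5.

5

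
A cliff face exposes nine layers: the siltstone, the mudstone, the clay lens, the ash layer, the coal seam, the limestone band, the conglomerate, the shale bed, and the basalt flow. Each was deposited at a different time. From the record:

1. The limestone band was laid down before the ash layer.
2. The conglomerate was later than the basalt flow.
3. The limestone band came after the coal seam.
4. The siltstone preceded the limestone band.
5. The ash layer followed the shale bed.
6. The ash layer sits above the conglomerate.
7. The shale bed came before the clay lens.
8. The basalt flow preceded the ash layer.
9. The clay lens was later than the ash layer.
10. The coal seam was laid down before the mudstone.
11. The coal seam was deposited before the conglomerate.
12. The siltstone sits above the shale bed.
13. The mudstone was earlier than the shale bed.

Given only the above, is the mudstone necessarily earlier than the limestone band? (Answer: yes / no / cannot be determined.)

yes

Chain the constraints: the mudstone → the shale bed → the siltstone → the limestone band. Each link is directly stated, so the mudstone comes before the limestone band.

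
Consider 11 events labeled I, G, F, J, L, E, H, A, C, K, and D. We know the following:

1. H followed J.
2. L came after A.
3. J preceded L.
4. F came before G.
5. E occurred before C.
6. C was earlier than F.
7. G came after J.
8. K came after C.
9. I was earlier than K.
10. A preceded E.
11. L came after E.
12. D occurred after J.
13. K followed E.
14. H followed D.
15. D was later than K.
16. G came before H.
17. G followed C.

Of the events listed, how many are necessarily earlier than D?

6

Directly stated before D: J and K.
A reaches D via A → E → K → D.
C reaches D via C → K → D.
E reaches D via E → K → D.
Likewise I reaches D by chaining the stated constraints.
That's A, C, E, I, J, and K — 6 in all.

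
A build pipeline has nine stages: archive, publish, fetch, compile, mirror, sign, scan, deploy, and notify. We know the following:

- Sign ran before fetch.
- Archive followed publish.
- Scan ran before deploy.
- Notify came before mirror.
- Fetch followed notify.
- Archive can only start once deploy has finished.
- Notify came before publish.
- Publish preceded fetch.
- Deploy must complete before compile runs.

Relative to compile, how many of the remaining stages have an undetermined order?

Forced before compile: deploy and scan.
That leaves archive, fetch, mirror, notify, publish, and sign with no forced order relative to compile — 6.

6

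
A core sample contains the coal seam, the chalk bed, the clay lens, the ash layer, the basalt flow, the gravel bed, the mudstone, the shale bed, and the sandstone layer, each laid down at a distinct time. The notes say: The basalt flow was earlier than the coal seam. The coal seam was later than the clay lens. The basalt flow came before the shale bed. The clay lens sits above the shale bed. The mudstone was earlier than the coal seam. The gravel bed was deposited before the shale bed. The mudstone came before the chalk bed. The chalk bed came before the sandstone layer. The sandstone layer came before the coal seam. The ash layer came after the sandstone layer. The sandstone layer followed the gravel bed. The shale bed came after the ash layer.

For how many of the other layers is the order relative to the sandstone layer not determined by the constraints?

Forced before the sandstone layer: the chalk bed, the gravel bed, and the mudstone; forced after the sandstone layer: the ash layer, the clay lens, the coal seam, and the shale bed.
That leaves the basalt flow with no forced order relative to the sandstone layer — 1.

1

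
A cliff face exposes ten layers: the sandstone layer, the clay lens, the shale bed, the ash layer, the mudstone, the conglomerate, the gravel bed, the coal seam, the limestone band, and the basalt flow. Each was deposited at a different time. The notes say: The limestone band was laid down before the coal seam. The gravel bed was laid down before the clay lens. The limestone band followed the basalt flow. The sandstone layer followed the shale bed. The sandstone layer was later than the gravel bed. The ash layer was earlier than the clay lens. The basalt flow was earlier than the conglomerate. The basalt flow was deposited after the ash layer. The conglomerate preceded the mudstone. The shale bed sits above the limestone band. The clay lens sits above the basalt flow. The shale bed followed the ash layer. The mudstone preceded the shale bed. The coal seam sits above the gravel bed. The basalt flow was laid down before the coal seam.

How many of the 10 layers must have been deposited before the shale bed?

Directly stated before the shale bed: the ash layer, the limestone band, and the mudstone.
The basalt flow reaches the shale bed via the basalt flow → the limestone band → the shale bed.
The conglomerate reaches the shale bed via the conglomerate → the mudstone → the shale bed.
No chain forces the sandstone layer (or any of the others) ahead of the shale bed.
That's the ash layer, the basalt flow, the conglomerate, the limestone band, and the mudstone — 5 in all.

5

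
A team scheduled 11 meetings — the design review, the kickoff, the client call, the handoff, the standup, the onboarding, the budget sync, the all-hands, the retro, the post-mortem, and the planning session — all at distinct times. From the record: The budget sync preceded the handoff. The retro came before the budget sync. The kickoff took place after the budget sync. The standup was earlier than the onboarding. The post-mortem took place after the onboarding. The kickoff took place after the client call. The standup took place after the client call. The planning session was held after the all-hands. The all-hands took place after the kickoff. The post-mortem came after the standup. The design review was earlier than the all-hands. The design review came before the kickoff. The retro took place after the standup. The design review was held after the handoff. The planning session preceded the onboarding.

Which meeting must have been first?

the client call

The client call has a chain of constraints placing it before every other meeting, so the client call must be first.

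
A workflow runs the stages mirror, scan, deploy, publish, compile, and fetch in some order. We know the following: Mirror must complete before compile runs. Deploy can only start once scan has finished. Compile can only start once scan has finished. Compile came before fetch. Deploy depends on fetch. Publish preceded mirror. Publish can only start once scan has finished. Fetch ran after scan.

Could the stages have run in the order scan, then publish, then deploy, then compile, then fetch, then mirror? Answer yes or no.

no

The constraints require mirror before compile, but in the proposed sequence compile appears ahead of mirror. That one violation is enough.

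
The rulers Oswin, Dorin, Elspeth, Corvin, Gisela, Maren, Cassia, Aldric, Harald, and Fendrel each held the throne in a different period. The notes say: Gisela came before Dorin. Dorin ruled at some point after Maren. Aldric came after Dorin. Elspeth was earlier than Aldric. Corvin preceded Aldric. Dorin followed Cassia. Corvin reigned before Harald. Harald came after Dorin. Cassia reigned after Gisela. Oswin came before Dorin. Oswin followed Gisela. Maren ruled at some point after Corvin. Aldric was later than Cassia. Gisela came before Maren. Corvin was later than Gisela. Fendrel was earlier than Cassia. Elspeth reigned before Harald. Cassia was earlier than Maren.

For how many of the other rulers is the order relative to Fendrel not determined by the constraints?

4

Forced after Fendrel: Aldric, Cassia, Dorin, Harald, and Maren.
That leaves Corvin, Elspeth, Gisela, and Oswin with no forced order relative to Fendrel — 4.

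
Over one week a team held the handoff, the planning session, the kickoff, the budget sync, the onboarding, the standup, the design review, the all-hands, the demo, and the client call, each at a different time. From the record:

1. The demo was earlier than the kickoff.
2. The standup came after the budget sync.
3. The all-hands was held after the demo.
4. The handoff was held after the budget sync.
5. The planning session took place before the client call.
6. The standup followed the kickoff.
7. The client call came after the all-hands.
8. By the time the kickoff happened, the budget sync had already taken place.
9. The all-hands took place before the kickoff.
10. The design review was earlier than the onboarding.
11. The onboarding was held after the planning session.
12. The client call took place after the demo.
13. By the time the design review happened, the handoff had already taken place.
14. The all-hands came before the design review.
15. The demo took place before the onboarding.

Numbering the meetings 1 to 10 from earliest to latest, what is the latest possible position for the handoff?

The handoff must come before the design review and the onboarding — 2 meetings forced after it.
Everything else can be placed before the handoff in some valid order, so the handoff can sit as late as position 10 − 2 = 8.

8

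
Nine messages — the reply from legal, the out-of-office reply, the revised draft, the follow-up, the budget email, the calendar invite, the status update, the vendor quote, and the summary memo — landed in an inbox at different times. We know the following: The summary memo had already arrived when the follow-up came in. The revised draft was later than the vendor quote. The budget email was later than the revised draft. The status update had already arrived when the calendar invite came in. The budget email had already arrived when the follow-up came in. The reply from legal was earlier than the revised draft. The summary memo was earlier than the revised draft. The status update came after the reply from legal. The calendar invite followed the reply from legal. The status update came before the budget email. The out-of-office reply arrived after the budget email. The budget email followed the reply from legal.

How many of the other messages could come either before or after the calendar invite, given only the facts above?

6

Forced before the calendar invite: the reply from legal and the status update.
That leaves the budget email, the follow-up, the out-of-office reply, the revised draft, the summary memo, and the vendor quote with no forced order relative to the calendar invite — 6.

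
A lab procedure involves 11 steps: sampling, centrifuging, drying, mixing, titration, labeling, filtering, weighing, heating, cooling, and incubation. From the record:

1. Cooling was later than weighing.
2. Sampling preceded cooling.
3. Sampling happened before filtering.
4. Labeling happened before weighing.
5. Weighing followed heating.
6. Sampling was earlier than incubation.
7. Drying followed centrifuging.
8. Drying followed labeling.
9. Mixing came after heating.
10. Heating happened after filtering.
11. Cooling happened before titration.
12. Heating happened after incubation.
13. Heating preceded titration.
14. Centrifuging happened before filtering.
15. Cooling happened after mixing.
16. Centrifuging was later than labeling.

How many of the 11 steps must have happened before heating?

5

Directly stated before heating: filtering and incubation.
Centrifuging reaches heating via centrifuging → filtering → heating.
Labeling reaches heating via labeling → centrifuging → filtering → heating.
Sampling reaches heating via sampling → incubation → heating.
No chain forces cooling (or any of the others) ahead of heating.
That's centrifuging, filtering, incubation, labeling, and sampling — 5 in all.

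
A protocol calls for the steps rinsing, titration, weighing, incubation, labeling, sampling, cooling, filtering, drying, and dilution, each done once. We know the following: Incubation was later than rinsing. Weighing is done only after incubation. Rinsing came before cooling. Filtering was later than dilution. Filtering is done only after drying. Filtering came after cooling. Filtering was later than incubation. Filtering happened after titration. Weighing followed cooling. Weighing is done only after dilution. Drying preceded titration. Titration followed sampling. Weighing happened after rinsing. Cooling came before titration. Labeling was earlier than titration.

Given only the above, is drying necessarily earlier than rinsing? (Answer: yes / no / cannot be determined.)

No chain of stated constraints runs from drying to rinsing, and none runs from rinsing to drying either.
So the relative order of drying and rinsing is not fixed by the given facts.

cannot be determined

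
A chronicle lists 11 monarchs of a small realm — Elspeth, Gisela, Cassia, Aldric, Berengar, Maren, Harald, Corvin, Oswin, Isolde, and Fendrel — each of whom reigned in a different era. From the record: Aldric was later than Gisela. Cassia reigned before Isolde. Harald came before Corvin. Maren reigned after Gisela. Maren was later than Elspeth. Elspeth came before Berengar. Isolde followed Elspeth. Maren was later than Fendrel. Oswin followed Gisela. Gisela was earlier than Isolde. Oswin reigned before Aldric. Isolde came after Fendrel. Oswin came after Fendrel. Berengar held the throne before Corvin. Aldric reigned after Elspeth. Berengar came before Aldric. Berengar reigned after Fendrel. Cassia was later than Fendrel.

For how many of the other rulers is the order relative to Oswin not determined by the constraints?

Forced before Oswin: Fendrel and Gisela; forced after Oswin: Aldric.
That leaves Berengar, Cassia, Corvin, Elspeth, Harald, Isolde, and Maren with no forced order relative to Oswin — 7.

7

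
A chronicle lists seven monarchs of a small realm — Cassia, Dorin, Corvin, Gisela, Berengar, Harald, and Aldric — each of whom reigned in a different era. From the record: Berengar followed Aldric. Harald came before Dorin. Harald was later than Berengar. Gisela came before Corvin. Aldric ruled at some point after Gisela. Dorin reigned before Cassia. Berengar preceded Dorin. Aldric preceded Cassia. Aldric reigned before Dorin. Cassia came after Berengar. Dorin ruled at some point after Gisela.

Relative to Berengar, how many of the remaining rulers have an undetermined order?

Forced before Berengar: Aldric and Gisela; forced after Berengar: Cassia, Dorin, and Harald.
That leaves Corvin with no forced order relative to Berengar — 1.

1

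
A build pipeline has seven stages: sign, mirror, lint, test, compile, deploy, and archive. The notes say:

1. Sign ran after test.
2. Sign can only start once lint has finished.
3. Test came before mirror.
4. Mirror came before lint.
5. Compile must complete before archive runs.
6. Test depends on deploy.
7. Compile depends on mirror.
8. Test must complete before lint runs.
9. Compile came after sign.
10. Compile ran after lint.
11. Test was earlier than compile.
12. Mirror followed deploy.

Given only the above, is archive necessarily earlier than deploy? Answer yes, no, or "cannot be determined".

no

Tracing the constraints gives deploy → mirror → compile → archive, so deploy must come before archive.
That means archive cannot be before deploy.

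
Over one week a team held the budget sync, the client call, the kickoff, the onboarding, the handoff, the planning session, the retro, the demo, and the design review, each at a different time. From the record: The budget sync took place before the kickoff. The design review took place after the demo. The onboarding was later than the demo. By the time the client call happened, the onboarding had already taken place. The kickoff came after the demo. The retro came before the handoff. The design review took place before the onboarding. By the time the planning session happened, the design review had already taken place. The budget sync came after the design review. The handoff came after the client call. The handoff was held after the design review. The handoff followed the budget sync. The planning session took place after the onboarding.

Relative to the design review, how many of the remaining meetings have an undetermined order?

1

Forced before the design review: the demo; forced after the design review: the budget sync, the client call, the handoff, the kickoff, the onboarding, and the planning session.
That leaves the retro with no forced order relative to the design review — 1.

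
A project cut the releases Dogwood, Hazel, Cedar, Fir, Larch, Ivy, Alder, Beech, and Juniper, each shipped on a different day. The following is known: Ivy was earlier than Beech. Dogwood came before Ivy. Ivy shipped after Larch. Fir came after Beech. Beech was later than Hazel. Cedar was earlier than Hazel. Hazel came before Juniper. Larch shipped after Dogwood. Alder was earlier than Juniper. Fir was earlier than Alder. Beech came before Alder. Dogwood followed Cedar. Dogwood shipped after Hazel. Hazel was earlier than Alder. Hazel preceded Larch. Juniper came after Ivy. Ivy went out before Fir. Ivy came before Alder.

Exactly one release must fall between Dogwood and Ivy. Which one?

Larch

Tracing the constraints gives Dogwood → Larch → Ivy, so Larch sits after Dogwood and before Ivy.
No other release is forced both after Dogwood and before Ivy.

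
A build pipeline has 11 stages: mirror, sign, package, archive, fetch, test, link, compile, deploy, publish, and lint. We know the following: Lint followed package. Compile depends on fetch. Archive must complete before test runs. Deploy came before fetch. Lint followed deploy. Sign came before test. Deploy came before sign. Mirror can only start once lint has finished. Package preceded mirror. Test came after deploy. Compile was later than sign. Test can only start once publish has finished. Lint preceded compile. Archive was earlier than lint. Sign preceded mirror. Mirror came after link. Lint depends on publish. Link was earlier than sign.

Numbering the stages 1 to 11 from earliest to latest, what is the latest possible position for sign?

Sign must come before compile, mirror, and test — 3 stages forced after it.
Everything else can be placed before sign in some valid order, so sign can sit as late as position 11 − 3 = 8.

8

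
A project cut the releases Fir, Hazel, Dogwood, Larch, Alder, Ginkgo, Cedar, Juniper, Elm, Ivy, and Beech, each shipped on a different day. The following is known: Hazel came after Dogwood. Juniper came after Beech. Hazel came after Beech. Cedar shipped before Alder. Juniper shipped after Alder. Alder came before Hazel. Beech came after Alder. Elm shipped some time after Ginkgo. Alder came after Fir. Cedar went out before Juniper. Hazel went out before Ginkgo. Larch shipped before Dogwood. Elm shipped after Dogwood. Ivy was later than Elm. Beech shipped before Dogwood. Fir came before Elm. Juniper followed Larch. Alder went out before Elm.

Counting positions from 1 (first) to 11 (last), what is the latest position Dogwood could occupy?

7

Dogwood must come before Elm, Ginkgo, Hazel, and Ivy — 4 releases forced after it.
Everything else can be placed before Dogwood in some valid order, so Dogwood can sit as late as position 11 − 4 = 7.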